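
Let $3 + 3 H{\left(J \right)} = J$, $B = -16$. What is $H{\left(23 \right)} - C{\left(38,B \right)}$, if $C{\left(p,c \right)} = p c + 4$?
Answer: $\frac{1832}{3} \approx 610.67$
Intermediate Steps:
$H{\left(J \right)} = -1 + \frac{J}{3}$
$C{\left(p,c \right)} = 4 + c p$ ($C{\left(p,c \right)} = c p + 4 = 4 + c p$)
$H{\left(23 \right)} - C{\left(38,B \right)} = \left(-1 + \frac{1}{3} \cdot 23\right) - \left(4 - 608\right) = \left(-1 + \frac{23}{3}\right) - \left(4 - 608\right) = \frac{20}{3} - -604 = \frac{20}{3} + 604 = \frac{1832}{3}$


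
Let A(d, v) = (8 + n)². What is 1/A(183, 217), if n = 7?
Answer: 1/225 ≈ 0.0044444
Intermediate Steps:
A(d, v) = 225 (A(d, v) = (8 + 7)² = 15² = 225)
1/A(183, 217) = 1/225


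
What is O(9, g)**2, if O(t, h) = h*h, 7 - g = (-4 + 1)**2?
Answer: 16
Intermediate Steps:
g = -2 (g = 7 - (-4 + 1)**2 = 7 - 1*(-3)**2 = 7 - 1*9 = 7 - 9 = -2)
O(t, h) = h**2
O(9, g)**2 = ((-2)**2)**2 = 4**2 = 16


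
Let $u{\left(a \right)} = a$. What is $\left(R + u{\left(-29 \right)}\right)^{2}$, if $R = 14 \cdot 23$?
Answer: $85849$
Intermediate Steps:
$R = 322$
$\left(R + u{\left(-29 \right)}\right)^{2} = \left(322 - 29\right)^{2} = 293^{2} = 85849$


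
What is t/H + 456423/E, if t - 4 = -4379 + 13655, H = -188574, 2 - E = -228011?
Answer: 41976775081/21498661731 ≈ 1.9525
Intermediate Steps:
E = 228013 (E = 2 - 1*(-228011) = 2 + 228011 = 228013)
t = 9280 (t = 4 + (-4379 + 13655) = 4 + 9276 = 9280)
t/H + 456423/E = 9280/(-188574) + 456423/228013 = 9280*(-1/188574) + 456423*(1/228013) = -4640/94287 + 456423/228013 = 41976775081/21498661731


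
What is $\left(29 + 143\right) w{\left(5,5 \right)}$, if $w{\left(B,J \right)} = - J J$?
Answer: $-4300$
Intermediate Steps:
$w{\left(B,J \right)} = - J^{2}$
$\left(29 + 143\right) w{\left(5,5 \right)} = \left(29 + 143\right) \left(- 5^{2}\right) = 172 \left(\left(-1\right) 25\right) = 172 \left(-25\right) = -4300$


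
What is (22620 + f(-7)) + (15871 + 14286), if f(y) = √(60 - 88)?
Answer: 52777 + 2*I*√7 ≈ 52777.0 + 5.2915*I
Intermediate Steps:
f(y) = 2*I*√7 (f(y) = √(-28) = 2*I*√7)
(22620 + f(-7)) + (15871 + 14286) = (22620 + 2*I*√7) + (15871 + 14286) = (22620 + 2*I*√7) + 30157 = 52777 + 2*I*√7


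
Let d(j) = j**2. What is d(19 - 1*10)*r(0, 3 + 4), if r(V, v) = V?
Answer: 0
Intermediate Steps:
d(19 - 1*10)*r(0, 3 + 4) = (19 - 1*10)**2*0 = (19 - 10)**2*0 = 9**2*0 = 81*0 = 0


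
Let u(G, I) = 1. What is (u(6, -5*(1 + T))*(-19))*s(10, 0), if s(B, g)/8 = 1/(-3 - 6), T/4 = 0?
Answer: 152/9 ≈ 16.889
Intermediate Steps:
T = 0 (T = 4*0 = 0)
s(B, g) = -8/9 (s(B, g) = 8/(-3 - 6) = 8/(-9) = 8*(-1/9) = -8/9)
(u(6, -5*(1 + T))*(-19))*s(10, 0) = (1*(-19))*(-8/9) = -19*(-8/9) = 152/9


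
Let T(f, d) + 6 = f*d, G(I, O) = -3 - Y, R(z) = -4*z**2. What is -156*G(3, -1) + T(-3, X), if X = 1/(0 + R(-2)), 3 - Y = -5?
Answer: 27363/16 ≈ 1710.2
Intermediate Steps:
Y = 8 (Y = 3 - 1*(-5) = 3 + 5 = 8)
X = -1/16 (X = 1/(0 - 4*(-2)**2) = 1/(0 - 4*4) = 1/(0 - 16) = 1/(-16) = -1/16 ≈ -0.062500)
G(I, O) = -11 (G(I, O) = -3 - 1*8 = -3 - 8 = -11)
T(f, d) = -6 + d*f (T(f, d) = -6 + f*d = -6 + d*f)
-156*G(3, -1) + T(-3, X) = -156*(-11) + (-6 - 1/16*(-3)) = 1716 + (-6 + 3/16) = 1716 - 93/16 = 27363/16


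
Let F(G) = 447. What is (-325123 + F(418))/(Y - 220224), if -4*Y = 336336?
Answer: 81169/76077 ≈ 1.0669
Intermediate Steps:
Y = -84084 (Y = -1/4*336336 = -84084)
(-325123 + F(418))/(Y - 220224) = (-325123 + 447)/(-84084 - 220224) = -324676/(-304308) = -324676*(-1/304308) = 81169/76077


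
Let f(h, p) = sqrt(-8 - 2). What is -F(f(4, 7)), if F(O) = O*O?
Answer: 10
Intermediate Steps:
f(h, p) = I*sqrt(10) (f(h, p) = sqrt(-10) = I*sqrt(10))
F(O) = O**2
-F(f(4, 7)) = -(I*sqrt(10))**2 = -1*(-10) = 10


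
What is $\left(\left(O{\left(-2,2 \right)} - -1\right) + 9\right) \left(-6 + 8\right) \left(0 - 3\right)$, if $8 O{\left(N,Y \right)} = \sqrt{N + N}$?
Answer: $-60 - \frac{3 i}{2} \approx -60.0 - 1.5 i$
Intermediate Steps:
$O{\left(N,Y \right)} = \frac{\sqrt{2} \sqrt{N}}{8}$ ($O{\left(N,Y \right)} = \frac{\sqrt{N + N}}{8} = \frac{\sqrt{2 N}}{8} = \frac{\sqrt{2} \sqrt{N}}{8}$)
$\left(\left(O{\left(-2,2 \right)} - -1\right) + 9\right) \left(-6 + 8\right) \left(0 - 3\right) = \left(\left(\frac{\sqrt{2} \sqrt{-2}}{8} - -1\right) + 9\right) \left(-6 + 8\right) \left(0 - 3\right) = \left(\left(\frac{\sqrt{2} i \sqrt{2}}{8} + 1\right) + 9\right) 2 \left(-3\right) = \left(\left(\frac{i}{4} + 1\right) + 9\right) \left(-6\right) = \left(\left(1 + \frac{i}{4}\right) + 9\right) \left(-6\right) = \left(10 + \frac{i}{4}\right) \left(-6\right) = -60 - \frac{3 i}{2}$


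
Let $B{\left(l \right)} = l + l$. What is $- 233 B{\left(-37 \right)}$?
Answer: $17242$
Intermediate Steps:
$B{\left(l \right)} = 2 l$
$- 233 B{\left(-37 \right)} = - 233 \cdot 2 \left(-37\right) = \left(-233\right) \left(-74\right) = 17242$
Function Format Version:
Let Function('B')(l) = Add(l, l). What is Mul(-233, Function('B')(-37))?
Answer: 17242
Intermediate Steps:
Function('B')(l) = Mul(2, l)
Mul(-233, Function('B')(-37)) = Mul(-233, Mul(2, -37)) = Mul(-233, -74) = 17242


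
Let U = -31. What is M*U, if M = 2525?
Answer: -78275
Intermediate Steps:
M*U = 2525*(-31) = -78275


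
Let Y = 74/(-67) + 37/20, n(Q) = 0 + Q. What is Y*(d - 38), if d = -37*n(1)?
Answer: -14985/268 ≈ -55.914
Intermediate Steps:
n(Q) = Q
d = -37 (d = -37*1 = -37)
Y = 999/1340 (Y = 74*(-1/67) + 37*(1/20) = -74/67 + 37/20 = 999/1340 ≈ 0.74552)
Y*(d - 38) = 999*(-37 - 38)/1340 = (999/1340)*(-75) = -14985/268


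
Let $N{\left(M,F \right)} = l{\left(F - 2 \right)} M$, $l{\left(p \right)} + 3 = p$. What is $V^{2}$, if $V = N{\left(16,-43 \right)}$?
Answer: $589824$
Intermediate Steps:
$l{\left(p \right)} = -3 + p$
$N{\left(M,F \right)} = M \left(-5 + F\right)$ ($N{\left(M,F \right)} = \left(-3 + \left(F - 2\right)\right) M = \left(-3 + \left(-2 + F\right)\right) M = \left(-5 + F\right) M = M \left(-5 + F\right)$)
$V = -768$ ($V = 16 \left(-5 - 43\right) = 16 \left(-48\right) = -768$)
$V^{2} = \left(-768\right)^{2} = 589824$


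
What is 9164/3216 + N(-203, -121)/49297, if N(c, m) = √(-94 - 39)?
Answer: 2291/804 + I*√133/49297 ≈ 2.8495 + 0.00023394*I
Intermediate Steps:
N(c, m) = I*√133 (N(c, m) = √(-133) = I*√133)
9164/3216 + N(-203, -121)/49297 = 9164/3216 + (I*√133)/49297 = 9164*(1/3216) + (I*√133)*(1/49297) = 2291/804 + I*√133/49297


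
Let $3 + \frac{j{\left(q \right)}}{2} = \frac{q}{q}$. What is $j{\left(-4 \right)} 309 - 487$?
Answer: $-1723$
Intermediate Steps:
$j{\left(q \right)} = -4$ ($j{\left(q \right)} = -6 + 2 \frac{q}{q} = -6 + 2 \cdot 1 = -6 + 2 = -4$)
$j{\left(-4 \right)} 309 - 487 = \left(-4\right) 309 - 487 = -1236 - 487 = -1723$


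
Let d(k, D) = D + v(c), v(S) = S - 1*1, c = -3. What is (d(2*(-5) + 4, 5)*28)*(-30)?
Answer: -840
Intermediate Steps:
v(S) = -1 + S (v(S) = S - 1 = -1 + S)
d(k, D) = -4 + D (d(k, D) = D + (-1 - 3) = D - 4 = -4 + D)
(d(2*(-5) + 4, 5)*28)*(-30) = ((-4 + 5)*28)*(-30) = (1*28)*(-30) = 28*(-30) = -840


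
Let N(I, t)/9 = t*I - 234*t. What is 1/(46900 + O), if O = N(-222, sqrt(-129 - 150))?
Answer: 11725/1724688916 + 1539*I*sqrt(31)/862344458 ≈ 6.7983e-6 + 9.9366e-6*I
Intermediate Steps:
N(I, t) = -2106*t + 9*I*t (N(I, t) = 9*(t*I - 234*t) = 9*(I*t - 234*t) = 9*(-234*t + I*t) = -2106*t + 9*I*t)
O = -12312*I*sqrt(31) (O = 9*sqrt(-129 - 150)*(-234 - 222) = 9*sqrt(-279)*(-456) = 9*(3*I*sqrt(31))*(-456) = -12312*I*sqrt(31) ≈ -68550.0*I)
1/(46900 + O) = 1/(46900 - 12312*I*sqrt(31))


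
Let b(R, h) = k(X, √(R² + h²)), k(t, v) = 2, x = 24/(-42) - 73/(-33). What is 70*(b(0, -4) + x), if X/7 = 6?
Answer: 8410/33 ≈ 254.85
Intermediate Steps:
X = 42 (X = 7*6 = 42)
x = 379/231 (x = 24*(-1/42) - 73*(-1/33) = -4/7 + 73/33 = 379/231 ≈ 1.6407)
b(R, h) = 2
70*(b(0, -4) + x) = 70*(2 + 379/231) = 70*(841/231) = 8410/33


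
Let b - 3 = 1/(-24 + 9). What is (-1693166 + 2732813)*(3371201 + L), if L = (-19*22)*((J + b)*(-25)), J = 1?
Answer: 3547591963237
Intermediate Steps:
b = 44/15 (b = 3 + 1/(-24 + 9) = 3 + 1/(-15) = 3 - 1/15 = 44/15 ≈ 2.9333)
L = 123310/3 (L = (-19*22)*((1 + 44/15)*(-25)) = -24662*(-25)/15 = -418*(-295/3) = 123310/3 ≈ 41103.)
(-1693166 + 2732813)*(3371201 + L) = (-1693166 + 2732813)*(3371201 + 123310/3) = 1039647*(10236913/3) = 3547591963237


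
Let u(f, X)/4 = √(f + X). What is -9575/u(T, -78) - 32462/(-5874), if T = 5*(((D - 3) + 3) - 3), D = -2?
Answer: 16231/2937 + 9575*I*√103/412 ≈ 5.5264 + 235.86*I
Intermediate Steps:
T = -25 (T = 5*(((-2 - 3) + 3) - 3) = 5*((-5 + 3) - 3) = 5*(-2 - 3) = 5*(-5) = -25)
u(f, X) = 4*√(X + f) (u(f, X) = 4*√(f + X) = 4*√(X + f))
-9575/u(T, -78) - 32462/(-5874) = -9575*1/(4*√(-78 - 25)) - 32462/(-5874) = -9575*(-I*√103/412) - 32462*(-1/5874) = -9575*(-I*√103/412) + 16231/2937 = -(-9575)*I*√103/412 + 16231/2937 = 9575*I*√103/412 + 16231/2937 = 16231/2937 + 9575*I*√103/412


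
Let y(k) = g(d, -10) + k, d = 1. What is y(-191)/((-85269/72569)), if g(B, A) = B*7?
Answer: 13352696/85269 ≈ 156.59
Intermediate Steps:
g(B, A) = 7*B
y(k) = 7 + k (y(k) = 7*1 + k = 7 + k)
y(-191)/((-85269/72569)) = (7 - 191)/((-85269/72569)) = -184/((-85269*1/72569)) = -184/(-85269/72569) = -184*(-72569/85269) = 13352696/85269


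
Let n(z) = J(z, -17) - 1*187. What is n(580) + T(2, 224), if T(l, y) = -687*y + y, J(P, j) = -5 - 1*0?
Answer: -153856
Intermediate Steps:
J(P, j) = -5 (J(P, j) = -5 + 0 = -5)
T(l, y) = -686*y
n(z) = -192 (n(z) = -5 - 1*187 = -5 - 187 = -192)
n(580) + T(2, 224) = -192 - 686*224 = -192 - 153664 = -153856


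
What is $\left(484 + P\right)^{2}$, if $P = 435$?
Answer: $844561$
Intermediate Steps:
$\left(484 + P\right)^{2} = \left(484 + 435\right)^{2} = 919^{2} = 844561$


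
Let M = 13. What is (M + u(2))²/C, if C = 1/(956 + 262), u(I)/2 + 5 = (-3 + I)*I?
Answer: 1218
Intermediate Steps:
u(I) = -10 + 2*I*(-3 + I) (u(I) = -10 + 2*((-3 + I)*I) = -10 + 2*(I*(-3 + I)) = -10 + 2*I*(-3 + I))
C = 1/1218 ≈ 0.00082102
(M + u(2))²/C = (13 + (-10 - 6*2 + 2*2²))²/(1/1218) = (13 + (-10 - 12 + 2*4))²*1218 = (13 + (-10 - 12 + 8))²*1218 = (13 - 14)²*1218 = (-1)²*1218 = 1*1218 = 1218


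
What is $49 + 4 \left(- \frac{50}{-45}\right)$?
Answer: $\frac{481}{9} \approx 53.444$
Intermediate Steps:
$49 + 4 \left(- \frac{50}{-45}\right) = 49 + 4 \left(\left(-50\right) \left(- \frac{1}{45}\right)\right) = 49 + 4 \cdot \frac{10}{9} = 49 + \frac{40}{9} = \frac{481}{9}$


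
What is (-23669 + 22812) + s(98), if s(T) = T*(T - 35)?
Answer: 5317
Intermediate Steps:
s(T) = T*(-35 + T)
(-23669 + 22812) + s(98) = (-23669 + 22812) + 98*(-35 + 98) = -857 + 98*63 = -857 + 6174 = 5317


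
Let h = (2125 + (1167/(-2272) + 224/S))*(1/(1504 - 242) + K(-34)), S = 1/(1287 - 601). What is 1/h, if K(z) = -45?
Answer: -2867264/20100548382949 ≈ -1.4265e-7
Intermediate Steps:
S = 1/686 ≈ 0.0014577
h = -20100548382949/2867264 (h = (2125 + (1167/(-2272) + 224/(1/686)))*(1/(1504 - 242) - 45) = (2125 + (1167*(-1/2272) + 224*686))*(1/1262 - 45) = (2125 + (-1167/2272 + 153664))*(1/1262 - 45) = (2125 + 349123441/2272)*(-56789/1262) = (353951441/2272)*(-56789/1262) = -20100548382949/2867264 ≈ -7.0104e+6)
1/h = 1/(-20100548382949/2867264) = -2867264/20100548382949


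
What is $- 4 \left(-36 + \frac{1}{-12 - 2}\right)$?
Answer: $\frac{1010}{7} \approx 144.29$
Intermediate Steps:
$- 4 \left(-36 + \frac{1}{-12 - 2}\right) = - 4 \left(-36 + \frac{1}{-14}\right) = - 4 \left(-36 - \frac{1}{14}\right) = \left(-4\right) \left(- \frac{505}{14}\right) = \frac{1010}{7}$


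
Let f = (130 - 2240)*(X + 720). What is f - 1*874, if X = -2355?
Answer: 3448976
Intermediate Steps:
f = 3449850 (f = (130 - 2240)*(-2355 + 720) = -2110*(-1635) = 3449850)
f - 1*874 = 3449850 - 1*874 = 3449850 - 874 = 3448976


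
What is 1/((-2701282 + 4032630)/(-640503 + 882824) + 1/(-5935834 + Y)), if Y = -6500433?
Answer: 3013568655707/16556998955595 ≈ 0.18201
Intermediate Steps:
1/((-2701282 + 4032630)/(-640503 + 882824) + 1/(-5935834 + Y)) = 1/((-2701282 + 4032630)/(-640503 + 882824) + 1/(-5935834 - 6500433)) = 1/(1331348/242321 + 1/(-12436267)) = 1/(1331348*(1/242321) - 1/12436267) = 1/(1331348/242321 - 1/12436267) = 1/(16556998955595/3013568655707) = 3013568655707/16556998955595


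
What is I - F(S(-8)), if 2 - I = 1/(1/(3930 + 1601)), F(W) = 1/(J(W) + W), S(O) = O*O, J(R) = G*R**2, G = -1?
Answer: -22292927/4032 ≈ -5529.0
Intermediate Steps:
J(R) = -R**2
S(O) = O**2
F(W) = 1/(W - W**2) (F(W) = 1/(-W**2 + W) = 1/(W - W**2))
I = -5529 (I = 2 - 1/(1/(3930 + 1601)) = 2 - 1/(1/5531) = 2 - 1/1/5531 = 2 - 1*5531 = 2 - 5531 = -5529)
I - F(S(-8)) = -5529 - (-1)/(((-8)**2)*(-1 + (-8)**2)) = -5529 - (-1)/(64*(-1 + 64)) = -5529 - (-1)/(64*63) = -5529 - 1*(-1/4032) = -5529 + 1/4032 = -22292927/4032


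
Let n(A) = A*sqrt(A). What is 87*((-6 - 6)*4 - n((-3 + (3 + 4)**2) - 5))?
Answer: -4176 - 3567*sqrt(41) ≈ -27016.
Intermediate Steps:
n(A) = A**(3/2)
87*((-6 - 6)*4 - n((-3 + (3 + 4)**2) - 5)) = 87*((-6 - 6)*4 - ((-3 + (3 + 4)**2) - 5)**(3/2)) = 87*(-12*4 - ((-3 + 7**2) - 5)**(3/2)) = 87*(-48 - ((-3 + 49) - 5)**(3/2)) = 87*(-48 - (46 - 5)**(3/2)) = 87*(-48 - 41**(3/2)) = 87*(-48 - 41*sqrt(41)) = -4176 - 3567*sqrt(41)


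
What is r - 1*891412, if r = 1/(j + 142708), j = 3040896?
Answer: -2837902808847/3183604 ≈ -8.9141e+5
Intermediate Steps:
r = 1/3183604 (r = 1/(3040896 + 142708) = 1/3183604 ≈ 3.1411e-7)
r - 1*891412 = 1/3183604 - 1*891412 = 1/3183604 - 891412 = -2837902808847/3183604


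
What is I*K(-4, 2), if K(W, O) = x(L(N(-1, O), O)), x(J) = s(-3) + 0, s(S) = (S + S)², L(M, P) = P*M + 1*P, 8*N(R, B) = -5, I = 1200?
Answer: 43200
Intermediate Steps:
N(R, B) = -5/8 (N(R, B) = (⅛)*(-5) = -5/8)
L(M, P) = P + M*P (L(M, P) = M*P + P = P + M*P)
s(S) = 4*S² (s(S) = (2*S)² = 4*S²)
x(J) = 36 (x(J) = 4*(-3)² + 0 = 4*9 + 0 = 36 + 0 = 36)
K(W, O) = 36
I*K(-4, 2) = 1200*36 = 43200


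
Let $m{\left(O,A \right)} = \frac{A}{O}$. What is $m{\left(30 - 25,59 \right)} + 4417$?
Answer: $\frac{22144}{5} \approx 4428.8$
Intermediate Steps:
$m{\left(30 - 25,59 \right)} + 4417 = \frac{59}{30 - 25} + 4417 = \frac{59}{5} + 4417 = \frac{22144}{5}$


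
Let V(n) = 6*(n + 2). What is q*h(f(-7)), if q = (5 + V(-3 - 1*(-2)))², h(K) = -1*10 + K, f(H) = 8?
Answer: -242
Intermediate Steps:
h(K) = -10 + K
V(n) = 12 + 6*n (V(n) = 6*(2 + n) = 12 + 6*n)
q = 121 (q = (5 + (12 + 6*(-3 - 1*(-2))))² = (5 + (12 + 6*(-3 + 2)))² = (5 + (12 + 6*(-1)))² = (5 + (12 - 6))² = (5 + 6)² = 11² = 121)
q*h(f(-7)) = 121*(-10 + 8) = 121*(-2) = -242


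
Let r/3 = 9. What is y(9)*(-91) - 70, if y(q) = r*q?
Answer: -22183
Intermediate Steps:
r = 27 (r = 3*9 = 27)
y(q) = 27*q
y(9)*(-91) - 70 = (27*9)*(-91) - 70 = 243*(-91) - 70 = -22113 - 70 = -22183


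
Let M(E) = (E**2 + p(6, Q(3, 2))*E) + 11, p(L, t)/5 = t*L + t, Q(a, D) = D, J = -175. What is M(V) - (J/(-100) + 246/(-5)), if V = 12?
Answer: 20849/20 ≈ 1042.4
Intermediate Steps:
p(L, t) = 5*t + 5*L*t (p(L, t) = 5*(t*L + t) = 5*(L*t + t) = 5*(t + L*t) = 5*t + 5*L*t)
M(E) = 11 + E**2 + 70*E (M(E) = (E**2 + (5*2*(1 + 6))*E) + 11 = (E**2 + (5*2*7)*E) + 11 = (E**2 + 70*E) + 11 = 11 + E**2 + 70*E)
M(V) - (J/(-100) + 246/(-5)) = (11 + 12**2 + 70*12) - (-175/(-100) + 246/(-5)) = (11 + 144 + 840) - (-175*(-1/100) + 246*(-1/5)) = 995 - (7/4 - 246/5) = 995 - 1*(-949/20) = 995 + 949/20 = 20849/20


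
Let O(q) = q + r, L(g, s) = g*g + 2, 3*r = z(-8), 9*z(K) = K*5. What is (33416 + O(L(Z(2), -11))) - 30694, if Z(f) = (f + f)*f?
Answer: 75236/27 ≈ 2786.5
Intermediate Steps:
z(K) = 5*K/9 (z(K) = (K*5)/9 = (5*K)/9 = 5*K/9)
Z(f) = 2*f² (Z(f) = (2*f)*f = 2*f²)
r = -40/27 (r = ((5/9)*(-8))/3 = (⅓)*(-40/9) = -40/27 ≈ -1.4815)
L(g, s) = 2 + g² (L(g, s) = g² + 2 = 2 + g²)
O(q) = -40/27 + q (O(q) = q - 40/27 = -40/27 + q)
(33416 + O(L(Z(2), -11))) - 30694 = (33416 + (-40/27 + (2 + (2*2²)²))) - 30694 = (33416 + (-40/27 + (2 + (2*4)²))) - 30694 = (33416 + (-40/27 + (2 + 8²))) - 30694 = (33416 + (-40/27 + (2 + 64))) - 30694 = (33416 + (-40/27 + 66)) - 30694 = (33416 + 1742/27) - 30694 = 903974/27 - 30694 = 75236/27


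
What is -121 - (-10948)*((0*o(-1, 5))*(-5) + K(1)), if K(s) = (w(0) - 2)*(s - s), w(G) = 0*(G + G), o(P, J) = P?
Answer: -121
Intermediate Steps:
w(G) = 0 (w(G) = 0*(2*G) = 0)
K(s) = 0 (K(s) = (0 - 2)*(s - s) = -2*0 = 0)
-121 - (-10948)*((0*o(-1, 5))*(-5) + K(1)) = -121 - (-10948)*((0*(-1))*(-5) + 0) = -121 - (-10948)*(0*(-5) + 0) = -121 - (-10948)*(0 + 0) = -121 - (-10948)*0 = -121 - 1564*0 = -121 + 0 = -121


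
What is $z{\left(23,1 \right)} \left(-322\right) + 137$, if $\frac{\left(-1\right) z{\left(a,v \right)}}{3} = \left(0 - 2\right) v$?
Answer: $-1795$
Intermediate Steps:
$z{\left(a,v \right)} = 6 v$ ($z{\left(a,v \right)} = - 3 \left(0 - 2\right) v = - 3 \left(- 2 v\right) = 6 v$)
$z{\left(23,1 \right)} \left(-322\right) + 137 = 6 \cdot 1 \left(-322\right) + 137 = 6 \left(-322\right) + 137 = -1932 + 137 = -1795$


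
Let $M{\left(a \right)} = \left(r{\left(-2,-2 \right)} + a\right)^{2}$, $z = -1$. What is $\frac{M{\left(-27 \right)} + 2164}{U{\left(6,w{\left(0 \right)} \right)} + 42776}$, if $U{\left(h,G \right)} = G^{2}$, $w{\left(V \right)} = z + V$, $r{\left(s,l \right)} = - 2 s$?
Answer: $\frac{2693}{42777} \approx 0.062954$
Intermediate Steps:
$M{\left(a \right)} = \left(4 + a\right)^{2}$ ($M{\left(a \right)} = \left(\left(-2\right) \left(-2\right) + a\right)^{2} = \left(4 + a\right)^{2}$)
$w{\left(V \right)} = -1 + V$
$\frac{M{\left(-27 \right)} + 2164}{U{\left(6,w{\left(0 \right)} \right)} + 42776} = \frac{\left(4 - 27\right)^{2} + 2164}{\left(-1 + 0\right)^{2} + 42776} = \frac{\left(-23\right)^{2} + 2164}{\left(-1\right)^{2} + 42776} = \frac{529 + 2164}{1 + 42776} = \frac{2693}{42777}$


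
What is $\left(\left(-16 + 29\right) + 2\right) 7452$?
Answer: $111780$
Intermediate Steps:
$\left(\left(-16 + 29\right) + 2\right) 7452 = \left(13 + 2\right) 7452 = 15 \cdot 7452 = 111780$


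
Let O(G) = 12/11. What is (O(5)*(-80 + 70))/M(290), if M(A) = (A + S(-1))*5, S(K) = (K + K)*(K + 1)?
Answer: -12/1595 ≈ -0.0075235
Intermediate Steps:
S(K) = 2*K*(1 + K) (S(K) = (2*K)*(1 + K) = 2*K*(1 + K))
M(A) = 5*A (M(A) = (A + 2*(-1)*(1 - 1))*5 = (A + 2*(-1)*0)*5 = (A + 0)*5 = A*5 = 5*A)
O(G) = 12/11 (O(G) = 12*(1/11) = 12/11)
(O(5)*(-80 + 70))/M(290) = (12*(-80 + 70)/11)/((5*290)) = ((12/11)*(-10))/1450 = -120/11*1/1450 = -12/1595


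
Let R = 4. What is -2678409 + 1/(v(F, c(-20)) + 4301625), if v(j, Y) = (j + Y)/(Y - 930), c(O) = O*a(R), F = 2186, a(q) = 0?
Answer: -5357499740799123/2000254532 ≈ -2.6784e+6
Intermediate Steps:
c(O) = 0 (c(O) = O*0 = 0)
v(j, Y) = (Y + j)/(-930 + Y)
-2678409 + 1/(v(F, c(-20)) + 4301625) = -2678409 + 1/((0 + 2186)/(-930 + 0) + 4301625) = -2678409 + 1/(2186/(-930) + 4301625) = -2678409 + 1/(-1/930*2186 + 4301625) = -2678409 + 1/(-1093/465 + 4301625) = -2678409 + 1/(2000254532/465) = -2678409 + 465/2000254532 = -5357499740799123/2000254532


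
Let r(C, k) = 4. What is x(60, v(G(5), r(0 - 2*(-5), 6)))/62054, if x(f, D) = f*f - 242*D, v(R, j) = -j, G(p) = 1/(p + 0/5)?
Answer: 2284/31027 ≈ 0.073613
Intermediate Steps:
G(p) = 1/p (G(p) = 1/(p + 0*(⅕)) = 1/(p + 0) = 1/p)
x(f, D) = f² - 242*D
x(60, v(G(5), r(0 - 2*(-5), 6)))/62054 = (60² - (-242)*4)/62054 = (3600 - 242*(-4))*(1/62054) = (3600 + 968)*(1/62054) = 4568*(1/62054) = 2284/31027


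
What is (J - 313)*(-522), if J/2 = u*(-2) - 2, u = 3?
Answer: 171738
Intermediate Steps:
J = -16 (J = 2*(3*(-2) - 2) = 2*(-6 - 2) = 2*(-8) = -16)
(J - 313)*(-522) = (-16 - 313)*(-522) = -329*(-522) = 171738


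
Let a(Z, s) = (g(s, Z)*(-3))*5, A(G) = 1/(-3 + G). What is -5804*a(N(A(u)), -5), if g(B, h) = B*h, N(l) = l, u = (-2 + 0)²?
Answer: -435300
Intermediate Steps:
u = 4 (u = (-2)² = 4)
a(Z, s) = -15*Z*s (a(Z, s) = ((s*Z)*(-3))*5 = ((Z*s)*(-3))*5 = -3*Z*s*5 = -15*Z*s)
-5804*a(N(A(u)), -5) = -(-87060)*(-5)/(-3 + 4) = -(-87060)*(-5)/1 = -(-87060)*(-5) = -5804*75 = -435300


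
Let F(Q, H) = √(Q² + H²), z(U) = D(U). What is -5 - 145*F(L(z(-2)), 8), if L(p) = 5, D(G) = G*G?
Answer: -5 - 145*√89 ≈ -1372.9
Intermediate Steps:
D(G) = G²
z(U) = U²
F(Q, H) = √(H² + Q²)
-5 - 145*F(L(z(-2)), 8) = -5 - 145*√(8² + 5²) = -5 - 145*√(64 + 25) = -5 - 145*√89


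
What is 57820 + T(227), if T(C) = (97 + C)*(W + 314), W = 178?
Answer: 217228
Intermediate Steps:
T(C) = 47724 + 492*C (T(C) = (97 + C)*(178 + 314) = (97 + C)*492 = 47724 + 492*C)
57820 + T(227) = 57820 + (47724 + 492*227) = 57820 + (47724 + 111684) = 57820 + 159408 = 217228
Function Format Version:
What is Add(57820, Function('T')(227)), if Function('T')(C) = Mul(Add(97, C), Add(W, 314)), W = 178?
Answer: 217228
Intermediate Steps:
Function('T')(C) = Add(47724, Mul(492, C)) (Function('T')(C) = Mul(Add(97, C), Add(178, 314)) = Mul(Add(97, C), 492) = Add(47724, Mul(492, C)))
Add(57820, Function('T')(227)) = Add(57820, Add(47724, Mul(492, 227))) = Add(57820, Add(47724, 111684)) = Add(57820, 159408) = 217228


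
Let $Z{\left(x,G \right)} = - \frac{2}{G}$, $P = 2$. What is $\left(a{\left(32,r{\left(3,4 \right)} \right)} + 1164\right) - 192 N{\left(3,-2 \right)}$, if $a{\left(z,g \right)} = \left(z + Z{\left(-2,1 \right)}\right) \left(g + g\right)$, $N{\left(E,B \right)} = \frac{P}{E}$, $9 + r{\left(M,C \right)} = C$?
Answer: $736$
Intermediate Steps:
$r{\left(M,C \right)} = -9 + C$
$N{\left(E,B \right)} = \frac{2}{E}$
$a{\left(z,g \right)} = 2 g \left(-2 + z\right)$ ($a{\left(z,g \right)} = \left(z - \frac{2}{1}\right) \left(g + g\right) = \left(z - 2\right) 2 g = \left(-2 + z\right) 2 g = 2 g \left(-2 + z\right)$)
$\left(a{\left(32,r{\left(3,4 \right)} \right)} + 1164\right) - 192 N{\left(3,-2 \right)} = \left(2 \left(-9 + 4\right) \left(-2 + 32\right) + 1164\right) - 192 \cdot \frac{2}{3} = \left(2 \left(-5\right) 30 + 1164\right) - 192 \cdot 2 \cdot \frac{1}{3} = \left(-300 + 1164\right) - 128 = 864 - 128 = 736$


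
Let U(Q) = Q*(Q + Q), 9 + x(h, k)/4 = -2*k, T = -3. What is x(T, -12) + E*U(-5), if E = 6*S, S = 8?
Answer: 2460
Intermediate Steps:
x(h, k) = -36 - 8*k (x(h, k) = -36 + 4*(-2*k) = -36 - 8*k)
E = 48 (E = 6*8 = 48)
U(Q) = 2*Q² (U(Q) = Q*(2*Q) = 2*Q²)
x(T, -12) + E*U(-5) = (-36 - 8*(-12)) + 48*(2*(-5)²) = (-36 + 96) + 48*(2*25) = 60 + 48*50 = 60 + 2400 = 2460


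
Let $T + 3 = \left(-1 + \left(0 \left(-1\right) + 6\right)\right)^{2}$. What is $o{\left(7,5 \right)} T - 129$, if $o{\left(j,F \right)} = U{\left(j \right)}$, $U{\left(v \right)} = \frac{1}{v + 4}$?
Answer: $-127$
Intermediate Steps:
$U{\left(v \right)} = \frac{1}{4 + v}$
$o{\left(j,F \right)} = \frac{1}{4 + j}$
$T = 22$ ($T = -3 + \left(-1 + \left(0 \left(-1\right) + 6\right)\right)^{2} = -3 + \left(-1 + \left(0 + 6\right)\right)^{2} = -3 + \left(-1 + 6\right)^{2} = -3 + 5^{2} = -3 + 25 = 22$)
$o{\left(7,5 \right)} T - 129 = \frac{1}{4 + 7} \cdot 22 - 129 = \frac{1}{11} \cdot 22 - 129 = 2 - 129 = -127$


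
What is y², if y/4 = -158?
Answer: 399424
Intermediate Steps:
y = -632 (y = 4*(-158) = -632)
y² = (-632)² = 399424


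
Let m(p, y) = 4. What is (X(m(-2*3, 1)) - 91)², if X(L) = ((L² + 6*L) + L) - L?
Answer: 2601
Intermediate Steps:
X(L) = L² + 6*L (X(L) = (L² + 7*L) - L = L² + 6*L)
(X(m(-2*3, 1)) - 91)² = (4*(6 + 4) - 91)² = (4*10 - 91)² = (40 - 91)² = (-51)² = 2601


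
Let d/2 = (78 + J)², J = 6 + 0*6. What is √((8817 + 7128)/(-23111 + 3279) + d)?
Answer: √1387512358962/9916 ≈ 118.79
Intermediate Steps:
J = 6 (J = 6 + 0 = 6)
d = 14112 (d = 2*(78 + 6)² = 2*84² = 2*7056 = 14112)
√((8817 + 7128)/(-23111 + 3279) + d) = √((8817 + 7128)/(-23111 + 3279) + 14112) = √(15945/(-19832) + 14112) = √(15945*(-1/19832) + 14112) = √(-15945/19832 + 14112) = √(279853239/19832) = √1387512358962/9916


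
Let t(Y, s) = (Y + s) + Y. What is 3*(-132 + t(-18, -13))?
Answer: -543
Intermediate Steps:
t(Y, s) = s + 2*Y
3*(-132 + t(-18, -13)) = 3*(-132 + (-13 + 2*(-18))) = 3*(-132 + (-13 - 36)) = 3*(-132 - 49) = 3*(-181) = -543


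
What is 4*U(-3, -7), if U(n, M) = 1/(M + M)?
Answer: -2/7 ≈ -0.28571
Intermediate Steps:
U(n, M) = 1/(2*M)
4*U(-3, -7) = 4*((½)/(-7)) = 4*((½)*(-⅐)) = 4*(-1/14) = -2/7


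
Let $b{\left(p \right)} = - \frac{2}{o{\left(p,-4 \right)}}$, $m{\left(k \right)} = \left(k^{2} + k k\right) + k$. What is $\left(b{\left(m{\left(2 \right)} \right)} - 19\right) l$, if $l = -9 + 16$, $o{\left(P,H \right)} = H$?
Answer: $- \frac{259}{2} \approx -129.5$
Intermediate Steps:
$l = 7$
$m{\left(k \right)} = k + 2 k^{2}$ ($m{\left(k \right)} = \left(k^{2} + k^{2}\right) + k = 2 k^{2} + k = k + 2 k^{2}$)
$b{\left(p \right)} = \frac{1}{2}$ ($b{\left(p \right)} = - \frac{2}{-4} = \left(-2\right) \left(- \frac{1}{4}\right) = \frac{1}{2}$)
$\left(b{\left(m{\left(2 \right)} \right)} - 19\right) l = \left(\frac{1}{2} - 19\right) 7 = \left(- \frac{37}{2}\right) 7 = - \frac{259}{2}$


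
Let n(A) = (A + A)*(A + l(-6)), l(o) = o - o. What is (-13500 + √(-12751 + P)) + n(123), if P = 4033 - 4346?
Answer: 16758 + 2*I*√3266 ≈ 16758.0 + 114.3*I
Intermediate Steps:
P = -313
l(o) = 0
n(A) = 2*A² (n(A) = (A + A)*(A + 0) = (2*A)*A = 2*A²)
(-13500 + √(-12751 + P)) + n(123) = (-13500 + √(-12751 - 313)) + 2*123² = (-13500 + √(-13064)) + 2*15129 = (-13500 + 2*I*√3266) + 30258 = 16758 + 2*I*√3266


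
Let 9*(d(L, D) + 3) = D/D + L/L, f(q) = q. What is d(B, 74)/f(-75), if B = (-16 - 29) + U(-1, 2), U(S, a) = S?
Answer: 1/27 ≈ 0.037037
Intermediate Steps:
B = -46 (B = (-16 - 29) - 1 = -45 - 1 = -46)
d(L, D) = -25/9 (d(L, D) = -3 + (D/D + L/L)/9 = -3 + (1 + 1)/9 = -3 + (1/9)*2 = -3 + 2/9 = -25/9)
d(B, 74)/f(-75) = -25/9/(-75) = -25/9*(-1/75) = 1/27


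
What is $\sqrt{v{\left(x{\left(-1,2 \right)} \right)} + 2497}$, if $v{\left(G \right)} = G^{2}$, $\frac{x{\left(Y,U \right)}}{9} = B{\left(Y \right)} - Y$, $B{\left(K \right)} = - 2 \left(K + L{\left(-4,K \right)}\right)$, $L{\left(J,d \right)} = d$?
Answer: $\sqrt{4522} \approx 67.246$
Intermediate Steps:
$B{\left(K \right)} = - 4 K$ ($B{\left(K \right)} = - 2 \left(K + K\right) = - 2 \cdot 2 K = - 4 K$)
$x{\left(Y,U \right)} = - 45 Y$ ($x{\left(Y,U \right)} = 9 \left(- 4 Y - Y\right) = 9 \left(- 5 Y\right) = - 45 Y$)
$\sqrt{v{\left(x{\left(-1,2 \right)} \right)} + 2497} = \sqrt{\left(\left(-45\right) \left(-1\right)\right)^{2} + 2497} = \sqrt{45^{2} + 2497} = \sqrt{2025 + 2497} = \sqrt{4522}$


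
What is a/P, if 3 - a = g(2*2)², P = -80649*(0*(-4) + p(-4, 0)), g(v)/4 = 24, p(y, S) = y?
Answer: -3071/107532 ≈ -0.028559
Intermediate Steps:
g(v) = 96 (g(v) = 4*24 = 96)
P = 322596 (P = -80649*(0*(-4) - 4) = -80649*(0 - 4) = -80649*(-4) = 322596)
a = -9213 (a = 3 - 1*96² = 3 - 1*9216 = 3 - 9216 = -9213)
a/P = -9213/322596 = -9213*1/322596 = -3071/107532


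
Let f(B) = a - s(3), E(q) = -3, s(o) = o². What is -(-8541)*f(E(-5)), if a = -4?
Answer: -111033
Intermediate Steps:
f(B) = -13 (f(B) = -4 - 1*3² = -4 - 1*9 = -4 - 9 = -13)
-(-8541)*f(E(-5)) = -(-8541)*(-13) = -1*111033 = -111033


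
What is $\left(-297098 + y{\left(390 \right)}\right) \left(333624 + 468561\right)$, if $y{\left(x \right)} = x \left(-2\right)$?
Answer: $-238953263430$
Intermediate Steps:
$y{\left(x \right)} = - 2 x$
$\left(-297098 + y{\left(390 \right)}\right) \left(333624 + 468561\right) = \left(-297098 - 780\right) \left(333624 + 468561\right) = \left(-297098 - 780\right) 802185 = \left(-297878\right) 802185 = -238953263430$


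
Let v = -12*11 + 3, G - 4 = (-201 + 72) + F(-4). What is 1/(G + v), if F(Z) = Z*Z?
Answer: -1/238 ≈ -0.0042017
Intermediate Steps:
F(Z) = Z**2
G = -109 (G = 4 + ((-201 + 72) + (-4)**2) = 4 + (-129 + 16) = 4 - 113 = -109)
v = -129 (v = -132 + 3 = -129)
1/(G + v) = 1/(-109 - 129) = 1/(-238) = -1/238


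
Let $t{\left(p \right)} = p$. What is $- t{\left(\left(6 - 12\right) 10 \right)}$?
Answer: $60$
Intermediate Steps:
$- t{\left(\left(6 - 12\right) 10 \right)} = - \left(6 - 12\right) 10 = - \left(-6\right) 10 = \left(-1\right) \left(-60\right) = 60$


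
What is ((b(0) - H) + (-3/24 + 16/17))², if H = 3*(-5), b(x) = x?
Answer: 4626801/18496 ≈ 250.15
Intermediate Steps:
H = -15
((b(0) - H) + (-3/24 + 16/17))² = ((0 - 1*(-15)) + (-3/24 + 16/17))² = ((0 + 15) + (-3*1/24 + 16*(1/17)))² = (15 + (-⅛ + 16/17))² = (15 + 111/136)² = (2151/136)² = 4626801/18496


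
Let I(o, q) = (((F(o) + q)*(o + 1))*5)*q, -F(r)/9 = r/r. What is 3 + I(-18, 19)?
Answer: -16147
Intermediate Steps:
F(r) = -9 (F(r) = -9*r/r = -9*1 = -9)
I(o, q) = 5*q*(1 + o)*(-9 + q) (I(o, q) = (((-9 + q)*(o + 1))*5)*q = (((-9 + q)*(1 + o))*5)*q = (((1 + o)*(-9 + q))*5)*q = (5*(1 + o)*(-9 + q))*q = 5*q*(1 + o)*(-9 + q))
3 + I(-18, 19) = 3 + 5*19*(-9 + 19 - 9*(-18) - 18*19) = 3 + 5*19*(-9 + 19 + 162 - 342) = 3 + 5*19*(-170) = 3 - 16150 = -16147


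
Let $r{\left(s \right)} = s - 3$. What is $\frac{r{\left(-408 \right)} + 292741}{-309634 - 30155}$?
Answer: $- \frac{292330}{339789} \approx -0.86033$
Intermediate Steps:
$r{\left(s \right)} = -3 + s$ ($r{\left(s \right)} = s - 3 = -3 + s$)
$\frac{r{\left(-408 \right)} + 292741}{-309634 - 30155} = \frac{\left(-3 - 408\right) + 292741}{-309634 - 30155} = \frac{-411 + 292741}{-339789} = 292330 \left(- \frac{1}{339789}\right) = - \frac{292330}{339789}$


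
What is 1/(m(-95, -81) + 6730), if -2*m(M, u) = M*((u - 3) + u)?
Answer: -2/2215 ≈ -0.00090293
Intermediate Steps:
m(M, u) = -M*(-3 + 2*u)/2 (m(M, u) = -M*((u - 3) + u)/2 = -M*((-3 + u) + u)/2 = -M*(-3 + 2*u)/2)
1/(m(-95, -81) + 6730) = 1/((½)*(-95)*(3 - 2*(-81)) + 6730) = 1/((½)*(-95)*(3 + 162) + 6730) = 1/((½)*(-95)*165 + 6730) = 1/(-15675/2 + 6730) = 1/(-2215/2) = -2/2215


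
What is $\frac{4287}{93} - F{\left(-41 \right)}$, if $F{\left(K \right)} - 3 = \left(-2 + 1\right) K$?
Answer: $\frac{65}{31} \approx 2.0968$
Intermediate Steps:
$F{\left(K \right)} = 3 - K$ ($F{\left(K \right)} = 3 + \left(-2 + 1\right) K = 3 - K$)
$\frac{4287}{93} - F{\left(-41 \right)} = \frac{4287}{93} - \left(3 - -41\right) = 4287 \cdot \frac{1}{93} - \left(3 + 41\right) = \frac{1429}{31} - 44 = \frac{65}{31}$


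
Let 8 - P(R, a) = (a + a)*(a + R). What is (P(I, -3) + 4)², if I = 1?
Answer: 0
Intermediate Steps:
P(R, a) = 8 - 2*a*(R + a) (P(R, a) = 8 - (a + a)*(a + R) = 8 - 2*a*(R + a))
(P(I, -3) + 4)² = ((8 - 2*(-3)² - 2*1*(-3)) + 4)² = ((8 - 2*9 + 6) + 4)² = ((8 - 18 + 6) + 4)² = (-4 + 4)² = 0² = 0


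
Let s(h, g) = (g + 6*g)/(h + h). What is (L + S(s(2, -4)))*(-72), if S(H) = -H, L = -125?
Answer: 8496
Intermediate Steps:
s(h, g) = 7*g/(2*h) (s(h, g) = (7*g)/((2*h)) = (7*g)*(1/(2*h)) = 7*g/(2*h))
(L + S(s(2, -4)))*(-72) = (-125 - 7*(-4)/(2*2))*(-72) = (-125 - 1*(-7))*(-72) = (-125 + 7)*(-72) = -118*(-72) = 8496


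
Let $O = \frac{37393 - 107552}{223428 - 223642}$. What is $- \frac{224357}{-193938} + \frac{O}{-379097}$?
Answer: $\frac{4546937387116}{3933390298251} \approx 1.156$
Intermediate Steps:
$O = \frac{70159}{214}$ ($O = - \frac{70159}{-214} = \left(-70159\right) \left(- \frac{1}{214}\right) = \frac{70159}{214} \approx 327.85$)
$- \frac{224357}{-193938} + \frac{O}{-379097} = - \frac{224357}{-193938} + \frac{70159}{214 \left(-379097\right)} = \left(-224357\right) \left(- \frac{1}{193938}\right) + \frac{70159}{214} \left(- \frac{1}{379097}\right) = \frac{224357}{193938} - \frac{70159}{81126758} = \frac{4546937387116}{3933390298251}$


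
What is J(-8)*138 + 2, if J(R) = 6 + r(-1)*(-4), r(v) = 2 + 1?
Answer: -826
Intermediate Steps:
r(v) = 3
J(R) = -6 (J(R) = 6 + 3*(-4) = 6 - 12 = -6)
J(-8)*138 + 2 = -6*138 + 2 = -828 + 2 = -826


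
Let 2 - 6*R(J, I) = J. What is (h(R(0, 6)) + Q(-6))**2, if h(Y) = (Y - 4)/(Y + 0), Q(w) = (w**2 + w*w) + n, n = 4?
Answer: 4225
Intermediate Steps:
R(J, I) = 1/3 - J/6
Q(w) = 4 + 2*w**2 (Q(w) = (w**2 + w*w) + 4 = (w**2 + w**2) + 4 = 2*w**2 + 4 = 4 + 2*w**2)
h(Y) = (-4 + Y)/Y
(h(R(0, 6)) + Q(-6))**2 = ((-4 + (1/3 - 1/6*0))/(1/3 - 1/6*0) + (4 + 2*(-6)**2))**2 = ((-4 + (1/3 + 0))/(1/3 + 0) + (4 + 2*36))**2 = ((-4 + 1/3)/(1/3) + (4 + 72))**2 = (3*(-11/3) + 76)**2 = (-11 + 76)**2 = 65**2 = 4225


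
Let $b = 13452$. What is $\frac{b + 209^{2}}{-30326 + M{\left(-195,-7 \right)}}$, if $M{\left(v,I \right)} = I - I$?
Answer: $- \frac{57133}{30326} \approx -1.884$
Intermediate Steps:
$M{\left(v,I \right)} = 0$
$\frac{b + 209^{2}}{-30326 + M{\left(-195,-7 \right)}} = \frac{13452 + 209^{2}}{-30326 + 0} = \frac{13452 + 43681}{-30326} = 57133 \left(- \frac{1}{30326}\right) = - \frac{57133}{30326}$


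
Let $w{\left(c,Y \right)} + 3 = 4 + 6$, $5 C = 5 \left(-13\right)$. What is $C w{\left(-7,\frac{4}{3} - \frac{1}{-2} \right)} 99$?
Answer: $-9009$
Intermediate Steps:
$C = -13$ ($C = \frac{5 \left(-13\right)}{5} = \frac{1}{5} \left(-65\right) = -13$)
$w{\left(c,Y \right)} = 7$ ($w{\left(c,Y \right)} = -3 + \left(4 + 6\right) = -3 + 10 = 7$)
$C w{\left(-7,\frac{4}{3} - \frac{1}{-2} \right)} 99 = \left(-13\right) 7 \cdot 99 = \left(-91\right) 99 = -9009$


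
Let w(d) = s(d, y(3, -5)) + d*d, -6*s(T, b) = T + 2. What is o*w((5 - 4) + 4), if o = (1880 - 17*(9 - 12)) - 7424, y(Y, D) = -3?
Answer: -261833/2 ≈ -1.3092e+5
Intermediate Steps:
o = -5493 (o = (1880 - 17*(-3)) - 7424 = (1880 + 51) - 7424 = 1931 - 7424 = -5493)
s(T, b) = -⅓ - T/6 (s(T, b) = -(T + 2)/6 = -(2 + T)/6 = -⅓ - T/6)
w(d) = -⅓ + d² - d/6 (w(d) = (-⅓ - d/6) + d*d = (-⅓ - d/6) + d² = -⅓ + d² - d/6)
o*w((5 - 4) + 4) = -5493*(-⅓ + ((5 - 4) + 4)² - ((5 - 4) + 4)/6) = -5493*(-⅓ + (1 + 4)² - (1 + 4)/6) = -5493*(-⅓ + 5² - ⅙*5) = -5493*(-⅓ + 25 - ⅚) = -5493*143/6 = -261833/2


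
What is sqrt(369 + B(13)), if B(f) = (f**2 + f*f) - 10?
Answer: sqrt(697) ≈ 26.401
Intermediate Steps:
B(f) = -10 + 2*f**2 (B(f) = (f**2 + f**2) - 10 = 2*f**2 - 10 = -10 + 2*f**2)
sqrt(369 + B(13)) = sqrt(369 + (-10 + 2*13**2)) = sqrt(369 + (-10 + 2*169)) = sqrt(369 + (-10 + 338)) = sqrt(369 + 328) = sqrt(697)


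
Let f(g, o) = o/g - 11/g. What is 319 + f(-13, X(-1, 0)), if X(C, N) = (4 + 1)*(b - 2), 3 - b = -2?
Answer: 4143/13 ≈ 318.69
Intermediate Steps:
b = 5 (b = 3 - 1*(-2) = 3 + 2 = 5)
X(C, N) = 15 (X(C, N) = (4 + 1)*(5 - 2) = 5*3 = 15)
f(g, o) = -11/g + o/g
319 + f(-13, X(-1, 0)) = 319 + (-11 + 15)/(-13) = 319 - 1/13*4 = 319 - 4/13 = 4143/13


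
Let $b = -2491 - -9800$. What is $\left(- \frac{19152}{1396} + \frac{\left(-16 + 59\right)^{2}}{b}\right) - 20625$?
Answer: $- \frac{52645445816}{2550841} \approx -20638.0$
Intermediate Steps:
$b = 7309$ ($b = -2491 + 9800 = 7309$)
$\left(- \frac{19152}{1396} + \frac{\left(-16 + 59\right)^{2}}{b}\right) - 20625 = \left(- \frac{19152}{1396} + \frac{\left(-16 + 59\right)^{2}}{7309}\right) - 20625 = \left(\left(-19152\right) \frac{1}{1396} + 43^{2} \cdot \frac{1}{7309}\right) - 20625 = \left(- \frac{4788}{349} + 1849 \cdot \frac{1}{7309}\right) - 20625 = \left(- \frac{4788}{349} + \frac{1849}{7309}\right) - 20625 = - \frac{34350191}{2550841} - 20625 = - \frac{52645445816}{2550841}$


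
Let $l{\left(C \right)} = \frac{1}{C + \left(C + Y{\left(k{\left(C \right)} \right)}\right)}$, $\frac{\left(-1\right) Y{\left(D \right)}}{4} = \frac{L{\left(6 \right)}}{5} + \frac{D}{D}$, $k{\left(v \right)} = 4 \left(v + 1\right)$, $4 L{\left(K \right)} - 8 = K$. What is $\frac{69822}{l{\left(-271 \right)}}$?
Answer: $- \frac{191591568}{5} \approx -3.8318 \cdot 10^{7}$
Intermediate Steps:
$L{\left(K \right)} = 2 + \frac{K}{4}$
$k{\left(v \right)} = 4 + 4 v$ ($k{\left(v \right)} = 4 \left(1 + v\right) = 4 + 4 v$)
$Y{\left(D \right)} = - \frac{34}{5}$ ($Y{\left(D \right)} = - 4 \left(\frac{2 + \frac{1}{4} \cdot 6}{5} + \frac{D}{D}\right) = - 4 \left(\left(2 + \frac{3}{2}\right) \frac{1}{5} + 1\right) = - 4 \left(\frac{7}{2} \cdot \frac{1}{5} + 1\right) = - 4 \left(\frac{7}{10} + 1\right) = \left(-4\right) \frac{17}{10} = - \frac{34}{5}$)
$l{\left(C \right)} = \frac{1}{- \frac{34}{5} + 2 C}$ ($l{\left(C \right)} = \frac{1}{C + \left(C - \frac{34}{5}\right)} = \frac{1}{C + \left(- \frac{34}{5} + C\right)} = \frac{1}{- \frac{34}{5} + 2 C}$)
$\frac{69822}{l{\left(-271 \right)}} = \frac{69822}{\frac{5}{2} \frac{1}{-17 + 5 \left(-271\right)}} = \frac{69822}{\frac{5}{2} \frac{1}{-17 - 1355}} = \frac{69822}{\frac{5}{2} \frac{1}{-1372}} = \frac{69822}{\frac{5}{2} \left(- \frac{1}{1372}\right)} = \frac{69822}{- \frac{5}{2744}} = 69822 \left(- \frac{2744}{5}\right) = - \frac{191591568}{5}$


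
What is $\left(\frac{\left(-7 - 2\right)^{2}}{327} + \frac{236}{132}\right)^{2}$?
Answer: $\frac{53611684}{12938409} \approx 4.1436$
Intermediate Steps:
$\left(\frac{\left(-7 - 2\right)^{2}}{327} + \frac{236}{132}\right)^{2} = \left(\left(-9\right)^{2} \cdot \frac{1}{327} + 236 \cdot \frac{1}{132}\right)^{2} = \left(81 \cdot \frac{1}{327} + \frac{59}{33}\right)^{2} = \left(\frac{27}{109} + \frac{59}{33}\right)^{2} = \left(\frac{7322}{3597}\right)^{2} = \frac{53611684}{12938409}$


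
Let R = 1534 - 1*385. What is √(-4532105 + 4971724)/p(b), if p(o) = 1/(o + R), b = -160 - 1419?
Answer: -430*√439619 ≈ -2.8511e+5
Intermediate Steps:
b = -1579
R = 1149 (R = 1534 - 385 = 1149)
p(o) = 1/(1149 + o) (p(o) = 1/(o + 1149) = 1/(1149 + o))
√(-4532105 + 4971724)/p(b) = √(-4532105 + 4971724)/(1/(1149 - 1579)) = √439619/(1/(-430)) = √439619/(-1/430) = √439619*(-430) = -430*√439619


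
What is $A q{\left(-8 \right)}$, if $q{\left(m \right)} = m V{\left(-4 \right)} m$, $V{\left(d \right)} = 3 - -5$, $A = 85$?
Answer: $43520$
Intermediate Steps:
$V{\left(d \right)} = 8$ ($V{\left(d \right)} = 3 + 5 = 8$)
$q{\left(m \right)} = 8 m^{2}$ ($q{\left(m \right)} = m 8 m = 8 m m = 8 m^{2}$)
$A q{\left(-8 \right)} = 85 \cdot 8 \left(-8\right)^{2} = 85 \cdot 8 \cdot 64 = 85 \cdot 512 = 43520$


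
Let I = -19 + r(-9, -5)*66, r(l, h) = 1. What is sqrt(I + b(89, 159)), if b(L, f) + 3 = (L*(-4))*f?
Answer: 4*I*sqrt(3535) ≈ 237.82*I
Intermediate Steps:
b(L, f) = -3 - 4*L*f (b(L, f) = -3 + (L*(-4))*f = -3 + (-4*L)*f = -3 - 4*L*f)
I = 47 (I = -19 + 1*66 = -19 + 66 = 47)
sqrt(I + b(89, 159)) = sqrt(47 + (-3 - 4*89*159)) = sqrt(47 + (-3 - 56604)) = sqrt(47 - 56607) = sqrt(-56560) = 4*I*sqrt(3535)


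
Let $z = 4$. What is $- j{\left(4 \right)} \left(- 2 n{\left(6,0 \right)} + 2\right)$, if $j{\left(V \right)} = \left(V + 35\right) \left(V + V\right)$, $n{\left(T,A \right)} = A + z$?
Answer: $1872$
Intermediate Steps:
$n{\left(T,A \right)} = 4 + A$ ($n{\left(T,A \right)} = A + 4 = 4 + A$)
$j{\left(V \right)} = 2 V \left(35 + V\right)$ ($j{\left(V \right)} = \left(35 + V\right) 2 V = 2 V \left(35 + V\right)$)
$- j{\left(4 \right)} \left(- 2 n{\left(6,0 \right)} + 2\right) = - 2 \cdot 4 \left(35 + 4\right) \left(- 2 \left(4 + 0\right) + 2\right) = - 2 \cdot 4 \cdot 39 \left(\left(-2\right) 4 + 2\right) = - 312 \left(-8 + 2\right) = - 312 \left(-6\right) = \left(-1\right) \left(-1872\right) = 1872$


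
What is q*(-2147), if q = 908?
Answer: -1949476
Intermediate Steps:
q*(-2147) = 908*(-2147) = -1949476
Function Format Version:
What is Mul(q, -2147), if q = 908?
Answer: -1949476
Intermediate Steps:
Mul(q, -2147) = Mul(908, -2147) = -1949476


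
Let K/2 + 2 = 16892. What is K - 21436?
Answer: 12344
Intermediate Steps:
K = 33780 (K = -4 + 2*16892 = -4 + 33784 = 33780)
K - 21436 = 33780 - 21436 = 12344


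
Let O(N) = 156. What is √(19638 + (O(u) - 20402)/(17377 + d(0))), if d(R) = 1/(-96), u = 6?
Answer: √54646586167983222/1668191 ≈ 140.13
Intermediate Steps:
d(R) = -1/96
√(19638 + (O(u) - 20402)/(17377 + d(0))) = √(19638 + (156 - 20402)/(17377 - 1/96)) = √(19638 - 20246/1668191/96) = √(19638 - 20246*96/1668191) = √(19638 - 1943616/1668191) = √(32757991242/1668191) = √54646586167983222/1668191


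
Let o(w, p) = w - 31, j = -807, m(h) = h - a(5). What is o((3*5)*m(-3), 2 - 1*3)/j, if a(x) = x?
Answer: 151/807 ≈ 0.18711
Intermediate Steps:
m(h) = -5 + h (m(h) = h - 1*5 = h - 5 = -5 + h)
o(w, p) = -31 + w
o((3*5)*m(-3), 2 - 1*3)/j = (-31 + (3*5)*(-5 - 3))/(-807) = (-31 + 15*(-8))*(-1/807) = (-31 - 120)*(-1/807) = -151*(-1/807) = 151/807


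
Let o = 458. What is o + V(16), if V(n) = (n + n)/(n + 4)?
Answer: 2298/5 ≈ 459.60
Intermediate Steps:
V(n) = 2*n/(4 + n) (V(n) = (2*n)/(4 + n) = 2*n/(4 + n))
o + V(16) = 458 + 2*16/(4 + 16) = 458 + 2*16/20 = 458 + 2*16*(1/20) = 458 + 8/5 = 2298/5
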